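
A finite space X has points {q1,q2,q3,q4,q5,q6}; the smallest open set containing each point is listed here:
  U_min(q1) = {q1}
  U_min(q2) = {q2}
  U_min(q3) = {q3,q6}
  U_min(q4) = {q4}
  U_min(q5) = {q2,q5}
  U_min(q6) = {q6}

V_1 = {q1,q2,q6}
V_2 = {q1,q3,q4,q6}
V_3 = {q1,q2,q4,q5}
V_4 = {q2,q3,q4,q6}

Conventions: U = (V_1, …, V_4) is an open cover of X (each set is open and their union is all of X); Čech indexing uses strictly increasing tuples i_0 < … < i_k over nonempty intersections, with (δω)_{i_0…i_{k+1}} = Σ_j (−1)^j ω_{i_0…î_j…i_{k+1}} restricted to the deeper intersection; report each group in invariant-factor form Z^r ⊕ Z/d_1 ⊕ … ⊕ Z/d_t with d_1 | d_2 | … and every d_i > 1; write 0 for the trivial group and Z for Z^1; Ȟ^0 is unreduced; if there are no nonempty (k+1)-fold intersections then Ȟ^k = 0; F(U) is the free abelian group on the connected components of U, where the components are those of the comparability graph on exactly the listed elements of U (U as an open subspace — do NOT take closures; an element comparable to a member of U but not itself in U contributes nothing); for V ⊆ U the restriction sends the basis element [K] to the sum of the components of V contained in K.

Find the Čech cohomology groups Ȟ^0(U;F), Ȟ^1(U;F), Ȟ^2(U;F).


nerve of the cover:
  V12={q1,q6} V13={q1,q2} V14={q2,q6} V23={q1,q4} V24={q3,q4,q6} V34={q2,q4}
  V123={q1} V124={q6} V134={q2} V234={q4}
components per intersection:
  V1: {q1} {q2} {q6}
  V2: {q1} {q3,q6} {q4}
  V3: {q1} {q2,q5} {q4}
  V4: {q2} {q3,q6} {q4}
  V12: {q1} {q6}
  V13: {q1} {q2}
  V14: {q2} {q6}
  V23: {q1} {q4}
  V24: {q3,q6} {q4}
  V34: {q2} {q4}
  V123: {q1}
  V124: {q6}
  V134: {q2}
  V234: {q4}
C dims 12,12,4; δ0: rk 8, SNF 1^8; δ1: rk 4, SNF 1^4
Ȟ^0 = (12 − 8) − 0 = 4, so Ȟ^0 ≅ Z^4
Ȟ^1 = (12 − 4) − 8 = 0, so Ȟ^1 ≅ 0
Ȟ^2 = (4 − 0) − 4 = 0, so Ȟ^2 ≅ 0

Ȟ^0 = Z^4; Ȟ^1 = 0; Ȟ^2 = 0


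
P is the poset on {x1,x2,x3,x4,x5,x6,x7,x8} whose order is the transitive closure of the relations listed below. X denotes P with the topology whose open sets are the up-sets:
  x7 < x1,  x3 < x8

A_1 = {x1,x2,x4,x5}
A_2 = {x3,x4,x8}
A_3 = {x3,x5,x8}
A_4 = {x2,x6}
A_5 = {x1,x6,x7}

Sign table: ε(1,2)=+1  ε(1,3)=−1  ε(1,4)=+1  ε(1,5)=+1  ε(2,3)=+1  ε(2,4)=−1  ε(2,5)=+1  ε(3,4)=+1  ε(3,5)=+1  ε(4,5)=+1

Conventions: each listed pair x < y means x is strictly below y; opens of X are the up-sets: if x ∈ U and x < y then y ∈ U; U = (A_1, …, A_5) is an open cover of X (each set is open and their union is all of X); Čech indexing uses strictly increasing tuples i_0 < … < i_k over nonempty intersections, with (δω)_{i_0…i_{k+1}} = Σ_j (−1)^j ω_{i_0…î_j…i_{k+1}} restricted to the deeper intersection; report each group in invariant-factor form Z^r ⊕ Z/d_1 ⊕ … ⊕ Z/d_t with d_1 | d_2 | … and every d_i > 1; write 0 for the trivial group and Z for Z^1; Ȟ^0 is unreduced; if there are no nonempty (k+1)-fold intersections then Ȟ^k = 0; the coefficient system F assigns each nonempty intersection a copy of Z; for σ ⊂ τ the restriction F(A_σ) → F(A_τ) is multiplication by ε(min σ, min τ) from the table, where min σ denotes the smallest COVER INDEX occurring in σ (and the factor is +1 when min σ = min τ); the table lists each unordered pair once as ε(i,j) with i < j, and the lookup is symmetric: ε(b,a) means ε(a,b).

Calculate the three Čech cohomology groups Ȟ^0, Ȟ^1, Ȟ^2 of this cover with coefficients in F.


Ȟ^0(U;F) ≅ 0,  Ȟ^1(U;F) ≅ Z ⊕ Z/2,  Ȟ^2(U;F) ≅ 0

nerve simplices:
  A12={x4} A13={x5} A14={x2} A15={x1} A23={x3,x8} A45={x6}
C dims 5,6; δ0: rk 5, SNF 1^4·2
degree 0: 5−5−0 = 0 → Ȟ^0 ≅ 0
degree 1: 6−0−5 = 1 plus torsion [2] → Ȟ^1 ≅ Z ⊕ Z/2
degree 2: 0−0−0 = 0 → Ȟ^2 ≅ 0


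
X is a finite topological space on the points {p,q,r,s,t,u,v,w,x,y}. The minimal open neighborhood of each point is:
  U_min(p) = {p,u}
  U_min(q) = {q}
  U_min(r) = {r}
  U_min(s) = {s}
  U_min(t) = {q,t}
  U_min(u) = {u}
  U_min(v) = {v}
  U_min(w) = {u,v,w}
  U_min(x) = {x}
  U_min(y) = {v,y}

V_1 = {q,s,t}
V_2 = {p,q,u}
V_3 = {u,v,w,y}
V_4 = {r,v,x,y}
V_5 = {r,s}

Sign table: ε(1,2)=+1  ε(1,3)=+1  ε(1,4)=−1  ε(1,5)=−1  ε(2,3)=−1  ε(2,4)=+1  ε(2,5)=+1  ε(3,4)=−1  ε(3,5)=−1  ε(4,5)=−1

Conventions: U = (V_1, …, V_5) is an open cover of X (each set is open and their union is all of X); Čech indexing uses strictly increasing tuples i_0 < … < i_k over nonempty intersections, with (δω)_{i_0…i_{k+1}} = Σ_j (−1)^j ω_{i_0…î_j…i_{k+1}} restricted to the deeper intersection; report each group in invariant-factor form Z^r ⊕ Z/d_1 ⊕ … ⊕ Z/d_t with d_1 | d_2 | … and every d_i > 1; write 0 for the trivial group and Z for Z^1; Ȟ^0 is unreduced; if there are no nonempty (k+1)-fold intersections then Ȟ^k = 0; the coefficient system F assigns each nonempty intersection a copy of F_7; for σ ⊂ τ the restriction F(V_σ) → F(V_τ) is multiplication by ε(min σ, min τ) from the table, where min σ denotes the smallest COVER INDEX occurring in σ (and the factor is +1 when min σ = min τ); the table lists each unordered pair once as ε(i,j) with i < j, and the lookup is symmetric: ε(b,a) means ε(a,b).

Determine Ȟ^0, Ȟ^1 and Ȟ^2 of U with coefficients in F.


Ȟ^0(U;F) ≅ Z/7,  Ȟ^1(U;F) ≅ Z/7,  Ȟ^2(U;F) ≅ 0

nerve of the cover:
  V12={q} V15={s} V23={u} V34={v,y} V45={r}
C dims 5,5; δ0: rk_F7 4
Ȟ^0 = (5 − 4) − 0 = 1, so Ȟ^0 ≅ Z/7
Ȟ^1 = (5 − 0) − 4 = 1, so Ȟ^1 ≅ Z/7
Ȟ^2 = (0 − 0) − 0 = 0, so Ȟ^2 ≅ 0


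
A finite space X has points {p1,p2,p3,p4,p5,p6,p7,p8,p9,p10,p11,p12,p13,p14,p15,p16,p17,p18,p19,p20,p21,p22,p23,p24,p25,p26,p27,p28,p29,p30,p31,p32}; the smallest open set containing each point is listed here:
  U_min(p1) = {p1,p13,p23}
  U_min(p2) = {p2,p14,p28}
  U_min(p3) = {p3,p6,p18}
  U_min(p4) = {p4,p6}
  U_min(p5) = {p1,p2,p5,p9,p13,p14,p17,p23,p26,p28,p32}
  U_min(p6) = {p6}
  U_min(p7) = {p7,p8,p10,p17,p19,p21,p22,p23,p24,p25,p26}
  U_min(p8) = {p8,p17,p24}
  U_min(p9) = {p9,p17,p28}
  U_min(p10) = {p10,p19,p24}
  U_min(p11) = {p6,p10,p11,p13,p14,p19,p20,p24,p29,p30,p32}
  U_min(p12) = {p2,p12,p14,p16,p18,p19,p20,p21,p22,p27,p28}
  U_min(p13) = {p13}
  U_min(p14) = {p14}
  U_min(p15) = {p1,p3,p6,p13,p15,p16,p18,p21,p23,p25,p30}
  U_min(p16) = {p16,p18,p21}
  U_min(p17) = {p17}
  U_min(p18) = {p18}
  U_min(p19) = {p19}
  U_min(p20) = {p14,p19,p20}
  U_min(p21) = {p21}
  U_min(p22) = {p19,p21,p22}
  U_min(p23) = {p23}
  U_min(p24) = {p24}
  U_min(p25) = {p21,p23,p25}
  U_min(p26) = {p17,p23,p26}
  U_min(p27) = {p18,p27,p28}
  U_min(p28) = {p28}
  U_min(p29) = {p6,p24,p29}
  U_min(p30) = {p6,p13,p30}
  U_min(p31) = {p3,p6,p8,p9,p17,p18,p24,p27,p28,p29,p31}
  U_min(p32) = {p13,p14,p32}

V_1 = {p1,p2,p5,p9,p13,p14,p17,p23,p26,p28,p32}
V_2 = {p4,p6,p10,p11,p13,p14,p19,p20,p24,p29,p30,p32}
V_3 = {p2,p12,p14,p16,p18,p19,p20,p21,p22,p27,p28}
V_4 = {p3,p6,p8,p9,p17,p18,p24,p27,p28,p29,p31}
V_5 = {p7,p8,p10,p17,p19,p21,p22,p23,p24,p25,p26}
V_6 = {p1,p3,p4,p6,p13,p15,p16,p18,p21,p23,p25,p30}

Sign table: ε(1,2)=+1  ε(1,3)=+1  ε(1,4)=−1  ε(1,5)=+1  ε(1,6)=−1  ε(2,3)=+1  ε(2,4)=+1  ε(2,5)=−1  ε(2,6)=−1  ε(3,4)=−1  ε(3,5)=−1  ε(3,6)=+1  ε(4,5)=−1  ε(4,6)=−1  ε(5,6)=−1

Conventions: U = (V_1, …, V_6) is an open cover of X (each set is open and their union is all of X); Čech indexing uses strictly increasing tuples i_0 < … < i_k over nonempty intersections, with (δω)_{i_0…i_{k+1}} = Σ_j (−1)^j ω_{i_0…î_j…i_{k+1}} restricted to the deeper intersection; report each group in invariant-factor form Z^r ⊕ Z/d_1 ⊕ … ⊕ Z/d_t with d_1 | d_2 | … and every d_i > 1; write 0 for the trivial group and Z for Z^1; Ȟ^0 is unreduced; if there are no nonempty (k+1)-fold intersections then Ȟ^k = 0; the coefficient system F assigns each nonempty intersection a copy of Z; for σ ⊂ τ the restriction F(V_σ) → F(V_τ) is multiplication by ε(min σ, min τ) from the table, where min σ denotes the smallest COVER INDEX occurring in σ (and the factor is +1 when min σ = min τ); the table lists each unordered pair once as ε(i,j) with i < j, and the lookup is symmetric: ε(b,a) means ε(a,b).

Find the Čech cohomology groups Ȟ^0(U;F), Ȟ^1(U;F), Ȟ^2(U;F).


nonempty overlaps:
  V12={p13,p14,p32} V13={p2,p14,p28} V14={p9,p17,p28} V15={p17,p23,p26} V16={p1,p13,p23} V23={p14,p19,p20} V24={p6,p24,p29} V25={p10,p19,p24} V26={p4,p6,p13,p30} V34={p18,p27,p28} V35={p19,p21,p22} V36={p16,p18,p21} V45={p8,p17,p24} V46={p3,p6,p18} V56={p21,p23,p25}
  V123={p14} V126={p13} V134={p28} V145={p17} V156={p23} V235={p19} V245={p24} V246={p6} V346={p18} V356={p21}
C dims 6,15,10; δ0: rk 6, SNF 1^5·2; δ1: rk 9, SNF 1^9
degree 0: 6−6−0 = 0 → Ȟ^0 ≅ 0
degree 1: 15−9−6 = 0 plus torsion [2] → Ȟ^1 ≅ Z/2
degree 2: 10−0−9 = 1 → Ȟ^2 ≅ Z

Ȟ^0 = 0, Ȟ^1 = Z/2, Ȟ^2 = Z


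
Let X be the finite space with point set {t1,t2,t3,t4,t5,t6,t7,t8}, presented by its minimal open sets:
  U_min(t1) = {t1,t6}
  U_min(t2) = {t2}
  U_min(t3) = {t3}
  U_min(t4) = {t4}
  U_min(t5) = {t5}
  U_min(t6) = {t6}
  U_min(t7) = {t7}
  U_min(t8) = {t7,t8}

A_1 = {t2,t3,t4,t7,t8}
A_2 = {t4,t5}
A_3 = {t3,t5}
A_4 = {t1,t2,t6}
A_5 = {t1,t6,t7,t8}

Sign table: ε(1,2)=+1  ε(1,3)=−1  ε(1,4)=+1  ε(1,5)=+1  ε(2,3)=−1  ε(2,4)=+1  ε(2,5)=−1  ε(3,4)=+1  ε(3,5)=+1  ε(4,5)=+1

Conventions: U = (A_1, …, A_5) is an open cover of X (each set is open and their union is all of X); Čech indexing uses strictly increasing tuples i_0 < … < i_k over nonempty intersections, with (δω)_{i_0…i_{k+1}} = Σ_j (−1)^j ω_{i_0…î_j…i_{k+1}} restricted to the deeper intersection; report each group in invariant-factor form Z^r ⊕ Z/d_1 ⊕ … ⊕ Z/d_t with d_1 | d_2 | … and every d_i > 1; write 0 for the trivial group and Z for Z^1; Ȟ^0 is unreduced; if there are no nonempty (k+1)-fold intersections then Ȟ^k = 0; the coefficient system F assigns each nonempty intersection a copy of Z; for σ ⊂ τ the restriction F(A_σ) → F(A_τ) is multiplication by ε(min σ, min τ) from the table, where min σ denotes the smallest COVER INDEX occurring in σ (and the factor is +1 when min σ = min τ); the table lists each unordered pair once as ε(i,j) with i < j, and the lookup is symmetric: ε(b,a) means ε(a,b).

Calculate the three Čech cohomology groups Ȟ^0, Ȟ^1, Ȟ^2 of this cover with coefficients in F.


nonempty intersections:
  A12={t4} A13={t3} A14={t2} A15={t7,t8} A23={t5} A45={t1,t6}
C dims 5,6; δ0: rk 4, SNF 1^4
Ȟ^0: (5−4)−0=1 ⇒ Z
Ȟ^1: (6−0)−4=2 ⇒ Z^2
Ȟ^2: (0−0)−0=0 ⇒ 0

Ȟ^0(U;F) ≅ Z, Ȟ^1(U;F) ≅ Z^2, Ȟ^2(U;F) ≅ 0


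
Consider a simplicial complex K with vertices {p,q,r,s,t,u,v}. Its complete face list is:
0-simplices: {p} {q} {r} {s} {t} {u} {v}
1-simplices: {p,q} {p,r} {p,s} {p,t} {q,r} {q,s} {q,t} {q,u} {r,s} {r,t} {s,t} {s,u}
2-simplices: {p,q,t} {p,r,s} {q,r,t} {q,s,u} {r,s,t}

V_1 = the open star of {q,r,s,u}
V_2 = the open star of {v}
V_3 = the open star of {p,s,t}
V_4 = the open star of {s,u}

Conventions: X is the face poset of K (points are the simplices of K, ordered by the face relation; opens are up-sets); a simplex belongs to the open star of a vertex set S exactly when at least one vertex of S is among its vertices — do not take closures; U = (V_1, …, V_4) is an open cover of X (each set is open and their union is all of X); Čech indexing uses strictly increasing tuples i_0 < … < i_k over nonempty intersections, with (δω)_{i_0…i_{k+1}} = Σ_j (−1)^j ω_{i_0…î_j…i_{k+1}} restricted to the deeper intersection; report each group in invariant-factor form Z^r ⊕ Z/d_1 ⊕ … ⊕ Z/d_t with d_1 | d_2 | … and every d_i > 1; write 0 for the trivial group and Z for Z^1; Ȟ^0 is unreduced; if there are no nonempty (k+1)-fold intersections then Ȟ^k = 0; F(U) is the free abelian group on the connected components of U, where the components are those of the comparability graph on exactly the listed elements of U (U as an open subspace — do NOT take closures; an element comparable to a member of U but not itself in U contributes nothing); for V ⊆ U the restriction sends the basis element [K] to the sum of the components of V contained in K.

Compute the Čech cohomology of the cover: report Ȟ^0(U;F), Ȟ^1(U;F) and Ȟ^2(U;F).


intersection data:
  V1={{q},{r},{s},{u},{p,q},{p,r},{p,s},{q,r},{q,s},{q,t},{q,u},{r,s},{r,t},{s,t},{s,u},{p,q,t},{p,r,s},{q,r,t},{q,s,u},{r,s,t}} V2={{v}} V3={{p},{s},{t},{p,q},{p,r},{p,s},{p,t},{q,s},{q,t},{r,s},{r,t},{s,t},{s,u},{p,q,t},{p,r,s},{q,r,t},{q,s,u},{r,s,t}} V4={{s},{u},{p,s},{q,s},{q,u},{r,s},{s,t},{s,u},{p,r,s},{q,s,u},{r,s,t}}
  V13={{s},{p,q},{p,r},{p,s},{q,s},{q,t},{r,s},{r,t},{s,t},{s,u},{p,q,t},{p,r,s},{q,r,t},{q,s,u},{r,s,t}} V14={{s},{u},{p,s},{q,s},{q,u},{r,s},{s,t},{s,u},{p,r,s},{q,s,u},{r,s,t}} V34={{s},{p,s},{q,s},{r,s},{s,t},{s,u},{p,r,s},{q,s,u},{r,s,t}}
  V134={{s},{p,s},{q,s},{r,s},{s,t},{s,u},{p,r,s},{q,s,u},{r,s,t}}
components per intersection:
  V1: {{q},{r},{s},{u},{p,q},{p,r},{p,s},{q,r},{q,s},{q,t},{q,u},{r,s},{r,t},{s,t},{s,u},{p,q,t},{p,r,s},{q,r,t},{q,s,u},{r,s,t}}
  V2: {{v}}
  V3: {{p},{s},{t},{p,q},{p,r},{p,s},{p,t},{q,s},{q,t},{r,s},{r,t},{s,t},{s,u},{p,q,t},{p,r,s},{q,r,t},{q,s,u},{r,s,t}}
  V4: {{s},{u},{p,s},{q,s},{q,u},{r,s},{s,t},{s,u},{p,r,s},{q,s,u},{r,s,t}}
  V13: {{s},{p,q},{p,r},{p,s},{q,s},{q,t},{r,s},{r,t},{s,t},{s,u},{p,q,t},{p,r,s},{q,r,t},{q,s,u},{r,s,t}}
  V14: {{s},{u},{p,s},{q,s},{q,u},{r,s},{s,t},{s,u},{p,r,s},{q,s,u},{r,s,t}}
  V34: {{s},{p,s},{q,s},{r,s},{s,t},{s,u},{p,r,s},{q,s,u},{r,s,t}}
  V134: {{s},{p,s},{q,s},{r,s},{s,t},{s,u},{p,r,s},{q,s,u},{r,s,t}}
C dims 4,3,1; δ0: rk 2, SNF 1^2; δ1: rk 1, SNF 1^1
Ȟ^0 = (4 − 2) − 0 = 2, so Ȟ^0 ≅ Z^2
Ȟ^1 = (3 − 1) − 2 = 0, so Ȟ^1 ≅ 0
Ȟ^2 = (1 − 0) − 1 = 0, so Ȟ^2 ≅ 0

Ȟ^0 ≅ Z^2,  Ȟ^1 ≅ 0,  Ȟ^2 ≅ 0


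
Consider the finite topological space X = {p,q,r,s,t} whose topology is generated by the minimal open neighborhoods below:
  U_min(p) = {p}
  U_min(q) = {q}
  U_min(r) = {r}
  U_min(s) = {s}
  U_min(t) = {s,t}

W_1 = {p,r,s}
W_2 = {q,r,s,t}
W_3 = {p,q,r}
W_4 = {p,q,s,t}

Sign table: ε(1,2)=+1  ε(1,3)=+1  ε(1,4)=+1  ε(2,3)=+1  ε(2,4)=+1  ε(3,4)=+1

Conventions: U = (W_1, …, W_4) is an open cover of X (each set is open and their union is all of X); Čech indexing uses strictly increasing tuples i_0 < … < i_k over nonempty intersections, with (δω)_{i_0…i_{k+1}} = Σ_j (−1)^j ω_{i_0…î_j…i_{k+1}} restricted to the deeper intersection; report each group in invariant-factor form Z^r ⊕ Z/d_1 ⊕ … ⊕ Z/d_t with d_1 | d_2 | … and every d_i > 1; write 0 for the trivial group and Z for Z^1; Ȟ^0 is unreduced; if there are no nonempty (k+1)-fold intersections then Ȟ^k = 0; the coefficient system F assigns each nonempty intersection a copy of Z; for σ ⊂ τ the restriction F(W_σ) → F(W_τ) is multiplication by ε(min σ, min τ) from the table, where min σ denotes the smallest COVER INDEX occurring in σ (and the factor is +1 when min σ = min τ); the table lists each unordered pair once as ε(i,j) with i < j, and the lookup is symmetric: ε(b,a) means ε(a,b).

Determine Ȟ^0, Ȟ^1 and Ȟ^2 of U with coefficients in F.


Ȟ^0 = Z, Ȟ^1 = 0, Ȟ^2 = Z

intersection data:
  W12={r,s} W13={p,r} W14={p,s} W23={q,r} W24={q,s,t} W34={p,q}
  W123={r} W124={s} W134={p} W234={q}
C dims 4,6,4; δ0: rk 3, SNF 1^3; δ1: rk 3, SNF 1^3
Ȟ^0 = (4 − 3) − 0 = 1, so Ȟ^0 ≅ Z
Ȟ^1 = (6 − 3) − 3 = 0, so Ȟ^1 ≅ 0
Ȟ^2 = (4 − 0) − 3 = 1, so Ȟ^2 ≅ Z


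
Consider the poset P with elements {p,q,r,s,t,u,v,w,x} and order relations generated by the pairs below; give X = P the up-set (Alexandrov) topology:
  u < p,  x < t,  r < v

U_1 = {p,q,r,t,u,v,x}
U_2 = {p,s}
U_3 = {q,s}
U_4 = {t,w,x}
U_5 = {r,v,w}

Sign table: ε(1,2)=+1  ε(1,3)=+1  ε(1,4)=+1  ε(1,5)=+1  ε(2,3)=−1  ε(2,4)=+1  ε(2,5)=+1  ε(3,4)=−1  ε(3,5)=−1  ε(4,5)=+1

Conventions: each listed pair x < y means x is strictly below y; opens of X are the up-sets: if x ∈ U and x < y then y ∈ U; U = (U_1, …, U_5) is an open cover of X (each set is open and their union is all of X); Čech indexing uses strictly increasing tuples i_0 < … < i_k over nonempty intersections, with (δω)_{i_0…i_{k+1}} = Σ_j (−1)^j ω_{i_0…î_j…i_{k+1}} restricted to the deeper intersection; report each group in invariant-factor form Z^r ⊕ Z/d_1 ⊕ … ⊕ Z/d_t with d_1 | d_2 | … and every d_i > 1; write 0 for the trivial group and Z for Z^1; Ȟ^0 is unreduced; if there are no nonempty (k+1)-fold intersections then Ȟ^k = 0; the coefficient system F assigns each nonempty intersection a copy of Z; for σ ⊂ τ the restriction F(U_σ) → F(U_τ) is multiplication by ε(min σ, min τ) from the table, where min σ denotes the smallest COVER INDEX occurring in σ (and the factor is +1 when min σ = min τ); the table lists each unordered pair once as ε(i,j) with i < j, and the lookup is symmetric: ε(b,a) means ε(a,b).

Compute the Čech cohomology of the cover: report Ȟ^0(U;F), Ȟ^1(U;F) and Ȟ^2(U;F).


Ȟ^0 = 0, Ȟ^1 = Z ⊕ Z/2 and Ȟ^2 = 0

cover nerve:
  U12={p} U13={q} U14={t,x} U15={r,v} U23={s} U45={w}
C dims 5,6; δ0: rk 5, SNF 1^4·2
Ȟ^0: (5−5)−0=0 ⇒ 0
Ȟ^1: (6−0)−5=1 plus torsion [2] ⇒ Z ⊕ Z/2
Ȟ^2: (0−0)−0=0 ⇒ 0


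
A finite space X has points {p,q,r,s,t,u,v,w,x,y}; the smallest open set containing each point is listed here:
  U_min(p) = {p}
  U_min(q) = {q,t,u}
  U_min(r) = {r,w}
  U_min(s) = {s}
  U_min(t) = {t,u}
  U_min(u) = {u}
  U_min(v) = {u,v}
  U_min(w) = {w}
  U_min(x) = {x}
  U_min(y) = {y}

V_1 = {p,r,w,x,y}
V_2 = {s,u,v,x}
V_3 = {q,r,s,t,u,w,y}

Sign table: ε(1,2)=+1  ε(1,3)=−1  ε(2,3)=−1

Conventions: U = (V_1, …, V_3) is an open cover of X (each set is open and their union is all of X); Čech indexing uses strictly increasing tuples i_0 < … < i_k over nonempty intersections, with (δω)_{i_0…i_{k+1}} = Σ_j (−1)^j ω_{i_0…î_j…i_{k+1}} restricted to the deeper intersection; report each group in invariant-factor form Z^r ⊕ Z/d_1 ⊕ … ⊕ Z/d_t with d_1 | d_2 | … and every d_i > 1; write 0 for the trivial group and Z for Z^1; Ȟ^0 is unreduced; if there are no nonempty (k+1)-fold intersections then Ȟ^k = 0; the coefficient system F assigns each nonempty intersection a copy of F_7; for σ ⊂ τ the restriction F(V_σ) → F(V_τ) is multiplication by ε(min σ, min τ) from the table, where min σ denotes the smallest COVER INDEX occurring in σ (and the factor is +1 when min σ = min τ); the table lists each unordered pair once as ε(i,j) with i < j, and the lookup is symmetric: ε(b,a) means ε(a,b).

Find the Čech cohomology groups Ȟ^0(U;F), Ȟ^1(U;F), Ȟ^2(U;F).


Ȟ^0(U;F) ≅ Z/7, Ȟ^1(U;F) ≅ Z/7, Ȟ^2(U;F) ≅ 0

nonempty overlaps:
  V12={x} V13={r,w,y} V23={s,u}
C dims 3,3; δ0: rk_F7 2
degree 0: 3−2−0 = 1 → Ȟ^0 ≅ Z/7
degree 1: 3−0−2 = 1 → Ȟ^1 ≅ Z/7
degree 2: 0−0−0 = 0 → Ȟ^2 ≅ 0


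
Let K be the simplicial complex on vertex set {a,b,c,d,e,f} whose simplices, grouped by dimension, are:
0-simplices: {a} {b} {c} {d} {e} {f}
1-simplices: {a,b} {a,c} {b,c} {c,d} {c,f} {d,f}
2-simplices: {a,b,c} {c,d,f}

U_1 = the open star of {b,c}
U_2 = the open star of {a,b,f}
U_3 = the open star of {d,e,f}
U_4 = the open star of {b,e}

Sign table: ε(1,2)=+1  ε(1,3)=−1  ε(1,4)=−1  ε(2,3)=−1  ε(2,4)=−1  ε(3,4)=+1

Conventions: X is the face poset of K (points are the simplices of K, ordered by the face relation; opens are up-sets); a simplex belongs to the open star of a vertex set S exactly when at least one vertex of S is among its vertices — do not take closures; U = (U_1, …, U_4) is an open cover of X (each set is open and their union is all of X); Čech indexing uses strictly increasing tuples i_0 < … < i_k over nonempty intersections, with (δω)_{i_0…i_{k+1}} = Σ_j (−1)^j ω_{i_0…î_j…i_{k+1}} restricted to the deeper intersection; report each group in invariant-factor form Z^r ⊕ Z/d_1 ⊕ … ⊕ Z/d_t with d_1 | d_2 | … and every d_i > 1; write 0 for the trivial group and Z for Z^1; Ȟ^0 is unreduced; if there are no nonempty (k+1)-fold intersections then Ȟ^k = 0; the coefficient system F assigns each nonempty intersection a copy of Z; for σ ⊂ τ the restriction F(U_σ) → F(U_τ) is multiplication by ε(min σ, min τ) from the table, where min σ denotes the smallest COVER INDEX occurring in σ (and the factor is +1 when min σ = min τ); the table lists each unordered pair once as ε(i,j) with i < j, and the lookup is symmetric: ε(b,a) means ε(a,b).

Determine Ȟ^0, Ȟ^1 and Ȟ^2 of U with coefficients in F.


Ȟ^0 ≅ Z, Ȟ^1 ≅ Z, Ȟ^2 ≅ 0

intersection data:
  U1={{b},{c},{a,b},{a,c},{b,c},{c,d},{c,f},{a,b,c},{c,d,f}} U2={{a},{b},{f},{a,b},{a,c},{b,c},{c,f},{d,f},{a,b,c},{c,d,f}} U3={{d},{e},{f},{c,d},{c,f},{d,f},{c,d,f}} U4={{b},{e},{a,b},{b,c},{a,b,c}}
  U12={{b},{a,b},{a,c},{b,c},{c,f},{a,b,c},{c,d,f}} U13={{c,d},{c,f},{c,d,f}} U14={{b},{a,b},{b,c},{a,b,c}} U23={{f},{c,f},{d,f},{c,d,f}} U24={{b},{a,b},{b,c},{a,b,c}} U34={{e}}
  U123={{c,f},{c,d,f}} U124={{b},{a,b},{b,c},{a,b,c}}
C dims 4,6,2; δ0: rk 3, SNF 1^3; δ1: rk 2, SNF 1^2
Ȟ^0 = (4 − 3) − 0 = 1, so Ȟ^0 ≅ Z
Ȟ^1 = (6 − 2) − 3 = 1, so Ȟ^1 ≅ Z
Ȟ^2 = (2 − 0) − 2 = 0, so Ȟ^2 ≅ 0


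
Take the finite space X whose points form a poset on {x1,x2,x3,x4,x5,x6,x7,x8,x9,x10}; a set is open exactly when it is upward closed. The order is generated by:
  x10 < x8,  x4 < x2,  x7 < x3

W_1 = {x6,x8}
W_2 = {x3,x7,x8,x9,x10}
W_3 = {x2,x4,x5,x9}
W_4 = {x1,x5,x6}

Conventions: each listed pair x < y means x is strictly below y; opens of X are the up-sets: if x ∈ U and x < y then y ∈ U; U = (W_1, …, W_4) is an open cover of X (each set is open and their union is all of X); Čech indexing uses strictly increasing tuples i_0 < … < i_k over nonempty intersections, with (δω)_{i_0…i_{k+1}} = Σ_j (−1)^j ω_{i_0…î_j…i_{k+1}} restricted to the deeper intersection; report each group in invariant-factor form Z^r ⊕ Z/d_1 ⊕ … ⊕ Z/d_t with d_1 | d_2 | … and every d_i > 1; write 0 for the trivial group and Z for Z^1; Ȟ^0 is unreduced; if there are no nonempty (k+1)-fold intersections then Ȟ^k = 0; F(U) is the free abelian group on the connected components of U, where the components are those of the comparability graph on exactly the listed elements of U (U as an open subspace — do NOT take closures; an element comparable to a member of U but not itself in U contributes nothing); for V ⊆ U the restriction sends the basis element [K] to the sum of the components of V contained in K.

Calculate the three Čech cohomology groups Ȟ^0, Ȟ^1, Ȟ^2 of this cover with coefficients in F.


nerve simplices:
  W12={x8} W14={x6} W23={x9} W34={x5}
components per intersection:
  W1: {x6} {x8}
  W2: {x3,x7} {x8,x10} {x9}
  W3: {x2,x4} {x5} {x9}
  W4: {x1} {x5} {x6}
  W12: {x8}
  W14: {x6}
  W23: {x9}
  W34: {x5}
C dims 11,4; δ0: rk 4, SNF 1^4
degree 0: 11−4−0 = 7 → Ȟ^0 ≅ Z^7
degree 1: 4−0−4 = 0 → Ȟ^1 ≅ 0
degree 2: 0−0−0 = 0 → Ȟ^2 ≅ 0

Ȟ^0(U;F) ≅ Z^7; Ȟ^1(U;F) ≅ 0; Ȟ^2(U;F) ≅ 0


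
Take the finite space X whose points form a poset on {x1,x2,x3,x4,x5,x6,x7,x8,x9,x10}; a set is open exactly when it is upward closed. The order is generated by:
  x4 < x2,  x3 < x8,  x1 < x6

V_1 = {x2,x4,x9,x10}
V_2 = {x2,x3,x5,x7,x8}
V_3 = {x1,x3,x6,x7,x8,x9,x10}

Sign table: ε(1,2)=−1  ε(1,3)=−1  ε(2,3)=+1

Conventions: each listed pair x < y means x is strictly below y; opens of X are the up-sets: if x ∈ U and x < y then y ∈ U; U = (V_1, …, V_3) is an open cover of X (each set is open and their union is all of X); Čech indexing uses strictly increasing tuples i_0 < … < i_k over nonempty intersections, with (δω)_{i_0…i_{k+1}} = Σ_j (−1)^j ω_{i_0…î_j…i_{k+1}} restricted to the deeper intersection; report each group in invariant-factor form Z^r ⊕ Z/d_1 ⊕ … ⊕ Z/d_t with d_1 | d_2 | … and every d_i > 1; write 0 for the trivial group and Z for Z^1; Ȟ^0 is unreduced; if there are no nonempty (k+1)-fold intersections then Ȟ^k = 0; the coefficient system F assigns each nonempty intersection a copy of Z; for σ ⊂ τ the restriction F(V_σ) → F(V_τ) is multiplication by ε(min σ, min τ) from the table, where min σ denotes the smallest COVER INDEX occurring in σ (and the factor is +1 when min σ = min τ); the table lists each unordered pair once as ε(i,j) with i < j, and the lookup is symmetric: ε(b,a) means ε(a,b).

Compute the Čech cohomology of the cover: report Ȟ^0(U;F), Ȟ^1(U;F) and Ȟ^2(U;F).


Ȟ^0(U;F) ≅ Z; Ȟ^1(U;F) ≅ Z; Ȟ^2(U;F) ≅ 0

intersection data:
  V12={x2} V13={x9,x10} V23={x3,x7,x8}
C dims 3,3; δ0: rk 2, SNF 1^2
Ȟ^0 = (3 − 2) − 0 = 1, so Ȟ^0 ≅ Z
Ȟ^1 = (3 − 0) − 2 = 1, so Ȟ^1 ≅ Z
Ȟ^2 = (0 − 0) − 0 = 0, so Ȟ^2 ≅ 0


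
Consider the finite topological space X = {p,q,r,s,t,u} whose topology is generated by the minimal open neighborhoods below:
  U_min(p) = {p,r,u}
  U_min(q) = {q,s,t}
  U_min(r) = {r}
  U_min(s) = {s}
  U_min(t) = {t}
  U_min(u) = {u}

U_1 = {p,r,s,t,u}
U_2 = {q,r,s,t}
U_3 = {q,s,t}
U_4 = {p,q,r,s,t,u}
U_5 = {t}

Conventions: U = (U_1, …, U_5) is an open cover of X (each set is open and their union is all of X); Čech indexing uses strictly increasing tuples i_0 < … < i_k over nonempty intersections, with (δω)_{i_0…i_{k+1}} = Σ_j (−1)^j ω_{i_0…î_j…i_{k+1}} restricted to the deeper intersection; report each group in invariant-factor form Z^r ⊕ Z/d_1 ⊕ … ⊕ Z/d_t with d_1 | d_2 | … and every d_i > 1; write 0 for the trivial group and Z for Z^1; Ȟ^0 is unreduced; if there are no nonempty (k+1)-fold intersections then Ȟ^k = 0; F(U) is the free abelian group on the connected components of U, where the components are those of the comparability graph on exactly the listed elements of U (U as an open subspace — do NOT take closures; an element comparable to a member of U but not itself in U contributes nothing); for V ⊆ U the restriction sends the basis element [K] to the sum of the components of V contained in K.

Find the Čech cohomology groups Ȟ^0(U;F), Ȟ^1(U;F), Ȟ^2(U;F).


Ȟ^0 ≅ Z^2, Ȟ^1 ≅ 0, Ȟ^2 ≅ 0

nonempty intersections:
  U12={r,s,t} U13={s,t} U14={p,r,s,t,u} U15={t} U23={q,s,t} U24={q,r,s,t} U25={t} U34={q,s,t} U35={t} U45={t}
  U123={s,t} U124={r,s,t} U125={t} U134={s,t} U135={t} U145={t} U234={q,s,t} U235={t} U245={t} U345={t}
  U1234={s,t} U1235={t} U1245={t} U1345={t} U2345={t}
  U12345={t}
components per intersection:
  U1: {p,r,u} {s} {t}
  U2: {q,s,t} {r}
  U3: {q,s,t}
  U4: {p,r,u} {q,s,t}
  U5: {t}
  U12: {r} {s} {t}
  U13: {s} {t}
  U14: {p,r,u} {s} {t}
  U15: {t}
  U23: {q,s,t}
  U24: {q,s,t} {r}
  U25: {t}
  U34: {q,s,t}
  U35: {t}
  U45: {t}
  U123: {s} {t}
  U124: {r} {s} {t}
  U125: {t}
  U134: {s} {t}
  U135: {t}
  U145: {t}
  U234: {q,s,t}
  U235: {t}
  U245: {t}
  U345: {t}
  U1234: {s} {t}
  U1235: {t}
  U1245: {t}
  U1345: {t}
  U2345: {t}
  U12345: {t}
C dims 9,16,14,6; δ0: rk 7, SNF 1^7; δ1: rk 9, SNF 1^9; δ2: rk 5, SNF 1^5
Ȟ^0: (9−7)−0=2 ⇒ Z^2
Ȟ^1: (16−9)−7=0 ⇒ 0
Ȟ^2: (14−5)−9=0 ⇒ 0


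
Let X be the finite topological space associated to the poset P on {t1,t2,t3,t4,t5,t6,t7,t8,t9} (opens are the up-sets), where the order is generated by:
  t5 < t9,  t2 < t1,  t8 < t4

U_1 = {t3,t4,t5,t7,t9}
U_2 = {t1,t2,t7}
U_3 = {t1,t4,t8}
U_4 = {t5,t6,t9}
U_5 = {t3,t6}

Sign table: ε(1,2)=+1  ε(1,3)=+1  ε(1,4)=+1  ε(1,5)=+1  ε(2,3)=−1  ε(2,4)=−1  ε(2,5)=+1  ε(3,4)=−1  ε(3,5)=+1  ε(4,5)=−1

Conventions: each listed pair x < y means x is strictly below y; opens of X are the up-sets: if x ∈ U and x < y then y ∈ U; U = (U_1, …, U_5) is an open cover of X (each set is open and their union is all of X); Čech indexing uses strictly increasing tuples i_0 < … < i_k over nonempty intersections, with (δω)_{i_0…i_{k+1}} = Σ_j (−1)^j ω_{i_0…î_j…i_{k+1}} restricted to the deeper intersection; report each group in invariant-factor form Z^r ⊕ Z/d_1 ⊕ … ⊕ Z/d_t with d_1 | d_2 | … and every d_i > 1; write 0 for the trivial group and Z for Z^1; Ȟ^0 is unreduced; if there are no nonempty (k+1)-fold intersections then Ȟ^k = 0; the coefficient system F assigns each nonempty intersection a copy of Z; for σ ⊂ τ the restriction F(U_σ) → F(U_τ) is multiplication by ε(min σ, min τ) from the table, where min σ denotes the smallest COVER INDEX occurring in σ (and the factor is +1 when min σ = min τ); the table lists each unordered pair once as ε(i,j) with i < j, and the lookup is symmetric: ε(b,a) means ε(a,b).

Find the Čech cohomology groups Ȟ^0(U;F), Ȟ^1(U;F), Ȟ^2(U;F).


Ȟ^0 = 0, Ȟ^1 = Z ⊕ Z/2, Ȟ^2 = 0

nerve of the cover:
  U12={t7} U13={t4} U14={t5,t9} U15={t3} U23={t1} U45={t6}
C dims 5,6; δ0: rk 5, SNF 1^4·2
Ȟ^0 = (5 − 5) − 0 = 0, so Ȟ^0 ≅ 0
Ȟ^1 = (6 − 0) − 5 = 1 plus torsion [2], so Ȟ^1 ≅ Z ⊕ Z/2
Ȟ^2 = (0 − 0) − 0 = 0, so Ȟ^2 ≅ 0


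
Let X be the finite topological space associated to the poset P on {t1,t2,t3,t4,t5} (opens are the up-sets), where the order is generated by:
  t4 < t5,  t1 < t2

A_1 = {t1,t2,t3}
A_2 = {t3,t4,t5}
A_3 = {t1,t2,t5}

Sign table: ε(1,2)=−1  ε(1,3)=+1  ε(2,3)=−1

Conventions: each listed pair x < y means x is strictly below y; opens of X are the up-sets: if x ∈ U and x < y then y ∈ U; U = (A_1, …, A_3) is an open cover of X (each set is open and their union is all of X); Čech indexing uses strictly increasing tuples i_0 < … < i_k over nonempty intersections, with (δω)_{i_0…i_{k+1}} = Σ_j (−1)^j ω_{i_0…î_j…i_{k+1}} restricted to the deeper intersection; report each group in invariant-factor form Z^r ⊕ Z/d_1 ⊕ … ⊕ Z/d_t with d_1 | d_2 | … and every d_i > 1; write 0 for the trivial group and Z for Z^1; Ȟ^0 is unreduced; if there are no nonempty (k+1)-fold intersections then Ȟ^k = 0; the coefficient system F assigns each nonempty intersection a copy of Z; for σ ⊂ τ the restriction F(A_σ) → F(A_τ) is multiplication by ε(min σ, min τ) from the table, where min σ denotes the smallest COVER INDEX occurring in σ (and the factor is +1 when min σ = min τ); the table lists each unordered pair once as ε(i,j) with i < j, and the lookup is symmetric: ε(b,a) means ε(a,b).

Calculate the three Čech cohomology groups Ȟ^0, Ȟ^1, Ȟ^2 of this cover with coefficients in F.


nerve simplices:
  A12={t3} A13={t1,t2} A23={t5}
C dims 3,3; δ0: rk 2, SNF 1^2
degree 0: 3−2−0 = 1 → Ȟ^0 ≅ Z
degree 1: 3−0−2 = 1 → Ȟ^1 ≅ Z
degree 2: 0−0−0 = 0 → Ȟ^2 ≅ 0

Ȟ^0 = Z; Ȟ^1 = Z; Ȟ^2 = 0


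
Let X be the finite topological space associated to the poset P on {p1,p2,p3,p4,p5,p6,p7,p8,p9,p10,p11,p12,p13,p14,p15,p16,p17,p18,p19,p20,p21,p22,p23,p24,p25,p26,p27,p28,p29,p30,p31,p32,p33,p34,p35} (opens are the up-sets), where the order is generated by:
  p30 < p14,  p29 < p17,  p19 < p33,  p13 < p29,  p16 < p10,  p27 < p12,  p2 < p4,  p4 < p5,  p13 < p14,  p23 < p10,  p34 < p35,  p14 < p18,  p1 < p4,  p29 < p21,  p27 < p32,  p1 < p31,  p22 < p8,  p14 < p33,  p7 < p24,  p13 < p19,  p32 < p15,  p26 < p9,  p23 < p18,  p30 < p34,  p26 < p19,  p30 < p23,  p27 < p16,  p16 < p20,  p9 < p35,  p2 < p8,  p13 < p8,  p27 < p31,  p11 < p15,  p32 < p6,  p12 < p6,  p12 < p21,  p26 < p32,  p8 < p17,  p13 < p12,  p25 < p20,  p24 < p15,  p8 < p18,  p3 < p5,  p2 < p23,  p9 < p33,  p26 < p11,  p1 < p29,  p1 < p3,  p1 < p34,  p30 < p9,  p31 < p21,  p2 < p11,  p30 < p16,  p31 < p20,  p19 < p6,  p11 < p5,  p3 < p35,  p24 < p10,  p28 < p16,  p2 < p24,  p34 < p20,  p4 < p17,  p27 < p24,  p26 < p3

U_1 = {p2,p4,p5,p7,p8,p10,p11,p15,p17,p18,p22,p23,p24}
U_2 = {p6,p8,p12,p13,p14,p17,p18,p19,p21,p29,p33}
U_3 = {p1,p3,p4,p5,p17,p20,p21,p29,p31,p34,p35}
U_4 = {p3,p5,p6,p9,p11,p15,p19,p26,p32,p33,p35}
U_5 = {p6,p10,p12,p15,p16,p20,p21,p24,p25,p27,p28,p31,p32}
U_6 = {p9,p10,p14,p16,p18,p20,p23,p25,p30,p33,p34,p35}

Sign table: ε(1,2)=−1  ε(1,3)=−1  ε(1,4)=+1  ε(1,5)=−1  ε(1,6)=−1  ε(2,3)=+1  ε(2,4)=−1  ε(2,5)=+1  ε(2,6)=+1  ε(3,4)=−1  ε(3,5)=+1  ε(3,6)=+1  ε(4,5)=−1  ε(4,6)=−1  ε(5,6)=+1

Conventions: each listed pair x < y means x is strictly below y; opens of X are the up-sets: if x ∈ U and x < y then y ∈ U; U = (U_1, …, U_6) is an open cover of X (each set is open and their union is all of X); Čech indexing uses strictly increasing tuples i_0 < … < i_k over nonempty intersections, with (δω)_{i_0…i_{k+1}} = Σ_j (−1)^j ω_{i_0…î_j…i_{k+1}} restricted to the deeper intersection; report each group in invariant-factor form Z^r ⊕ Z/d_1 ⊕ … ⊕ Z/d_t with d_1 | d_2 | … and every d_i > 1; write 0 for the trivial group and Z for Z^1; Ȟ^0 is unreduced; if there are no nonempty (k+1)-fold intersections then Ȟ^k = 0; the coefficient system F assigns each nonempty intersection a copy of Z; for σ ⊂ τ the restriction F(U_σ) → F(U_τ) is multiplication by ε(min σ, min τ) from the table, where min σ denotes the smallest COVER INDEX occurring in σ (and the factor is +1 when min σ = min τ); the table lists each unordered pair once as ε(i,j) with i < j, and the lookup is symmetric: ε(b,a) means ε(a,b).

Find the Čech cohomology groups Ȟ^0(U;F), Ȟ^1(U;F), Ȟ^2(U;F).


nonempty intersections:
  U12={p8,p17,p18} U13={p4,p5,p17} U14={p5,p11,p15} U15={p10,p15,p24} U16={p10,p18,p23} U23={p17,p21,p29} U24={p6,p19,p33} U25={p6,p12,p21} U26={p14,p18,p33} U34={p3,p5,p35} U35={p20,p21,p31} U36={p20,p34,p35} U45={p6,p15,p32} U46={p9,p33,p35} U56={p10,p16,p20,p25}
  U123={p17} U126={p18} U134={p5} U145={p15} U156={p10} U235={p21} U245={p6} U246={p33} U346={p35} U356={p20}
C dims 6,15,10; δ0: rk 5, SNF 1^5; δ1: rk 10, SNF 1^9·2
Ȟ^0: (6−5)−0=1 ⇒ Z
Ȟ^1: (15−10)−5=0 ⇒ 0
Ȟ^2: (10−0)−10=0 plus torsion [2] ⇒ Z/2

Ȟ^0(U;F) ≅ Z; Ȟ^1(U;F) ≅ 0; Ȟ^2(U;F) ≅ Z/2


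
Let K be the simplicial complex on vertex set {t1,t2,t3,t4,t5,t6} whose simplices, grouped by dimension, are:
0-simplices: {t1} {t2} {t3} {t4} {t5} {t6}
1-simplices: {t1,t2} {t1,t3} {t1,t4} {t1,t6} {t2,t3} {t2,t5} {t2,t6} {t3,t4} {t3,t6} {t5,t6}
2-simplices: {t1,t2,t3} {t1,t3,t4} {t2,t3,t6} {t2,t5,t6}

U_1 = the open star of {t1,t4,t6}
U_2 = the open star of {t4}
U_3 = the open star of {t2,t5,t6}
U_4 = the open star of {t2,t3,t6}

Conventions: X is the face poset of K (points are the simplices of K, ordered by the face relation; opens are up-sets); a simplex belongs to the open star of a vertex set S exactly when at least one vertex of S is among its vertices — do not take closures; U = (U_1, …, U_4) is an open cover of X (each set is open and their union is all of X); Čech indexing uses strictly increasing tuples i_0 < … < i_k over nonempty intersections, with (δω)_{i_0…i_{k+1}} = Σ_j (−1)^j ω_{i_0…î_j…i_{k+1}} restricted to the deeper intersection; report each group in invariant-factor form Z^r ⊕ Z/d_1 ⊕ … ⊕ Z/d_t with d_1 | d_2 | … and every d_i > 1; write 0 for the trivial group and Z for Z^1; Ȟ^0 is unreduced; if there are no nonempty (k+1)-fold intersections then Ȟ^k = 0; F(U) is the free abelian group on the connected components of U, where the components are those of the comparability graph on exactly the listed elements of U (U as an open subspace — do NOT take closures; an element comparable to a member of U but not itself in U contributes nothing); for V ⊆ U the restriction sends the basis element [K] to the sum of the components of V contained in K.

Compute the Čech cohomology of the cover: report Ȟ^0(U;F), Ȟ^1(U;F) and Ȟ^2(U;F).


Ȟ^0(U;F) ≅ Z, Ȟ^1(U;F) ≅ Z, Ȟ^2(U;F) ≅ 0

nonempty overlaps:
  U1={{t1},{t4},{t6},{t1,t2},{t1,t3},{t1,t4},{t1,t6},{t2,t6},{t3,t4},{t3,t6},{t5,t6},{t1,t2,t3},{t1,t3,t4},{t2,t3,t6},{t2,t5,t6}} U2={{t4},{t1,t4},{t3,t4},{t1,t3,t4}} U3={{t2},{t5},{t6},{t1,t2},{t1,t6},{t2,t3},{t2,t5},{t2,t6},{t3,t6},{t5,t6},{t1,t2,t3},{t2,t3,t6},{t2,t5,t6}} U4={{t2},{t3},{t6},{t1,t2},{t1,t3},{t1,t6},{t2,t3},{t2,t5},{t2,t6},{t3,t4},{t3,t6},{t5,t6},{t1,t2,t3},{t1,t3,t4},{t2,t3,t6},{t2,t5,t6}}
  U12={{t4},{t1,t4},{t3,t4},{t1,t3,t4}} U13={{t6},{t1,t2},{t1,t6},{t2,t6},{t3,t6},{t5,t6},{t1,t2,t3},{t2,t3,t6},{t2,t5,t6}} U14={{t6},{t1,t2},{t1,t3},{t1,t6},{t2,t6},{t3,t4},{t3,t6},{t5,t6},{t1,t2,t3},{t1,t3,t4},{t2,t3,t6},{t2,t5,t6}} U24={{t3,t4},{t1,t3,t4}} U34={{t2},{t6},{t1,t2},{t1,t6},{t2,t3},{t2,t5},{t2,t6},{t3,t6},{t5,t6},{t1,t2,t3},{t2,t3,t6},{t2,t5,t6}}
  U124={{t3,t4},{t1,t3,t4}} U134={{t6},{t1,t2},{t1,t6},{t2,t6},{t3,t6},{t5,t6},{t1,t2,t3},{t2,t3,t6},{t2,t5,t6}}
components per intersection:
  U1: {{t1},{t4},{t6},{t1,t2},{t1,t3},{t1,t4},{t1,t6},{t2,t6},{t3,t4},{t3,t6},{t5,t6},{t1,t2,t3},{t1,t3,t4},{t2,t3,t6},{t2,t5,t6}}
  U2: {{t4},{t1,t4},{t3,t4},{t1,t3,t4}}
  U3: {{t2},{t5},{t6},{t1,t2},{t1,t6},{t2,t3},{t2,t5},{t2,t6},{t3,t6},{t5,t6},{t1,t2,t3},{t2,t3,t6},{t2,t5,t6}}
  U4: {{t2},{t3},{t6},{t1,t2},{t1,t3},{t1,t6},{t2,t3},{t2,t5},{t2,t6},{t3,t4},{t3,t6},{t5,t6},{t1,t2,t3},{t1,t3,t4},{t2,t3,t6},{t2,t5,t6}}
  U12: {{t4},{t1,t4},{t3,t4},{t1,t3,t4}}
  U13: {{t6},{t1,t6},{t2,t6},{t3,t6},{t5,t6},{t2,t3,t6},{t2,t5,t6}} {{t1,t2},{t1,t2,t3}}
  U14: {{t6},{t1,t6},{t2,t6},{t3,t6},{t5,t6},{t2,t3,t6},{t2,t5,t6}} {{t1,t2},{t1,t3},{t3,t4},{t1,t2,t3},{t1,t3,t4}}
  U24: {{t3,t4},{t1,t3,t4}}
  U34: {{t2},{t6},{t1,t2},{t1,t6},{t2,t3},{t2,t5},{t2,t6},{t3,t6},{t5,t6},{t1,t2,t3},{t2,t3,t6},{t2,t5,t6}}
  U124: {{t3,t4},{t1,t3,t4}}
  U134: {{t6},{t1,t6},{t2,t6},{t3,t6},{t5,t6},{t2,t3,t6},{t2,t5,t6}} {{t1,t2},{t1,t2,t3}}
C dims 4,7,3; δ0: rk 3, SNF 1^3; δ1: rk 3, SNF 1^3
degree 0: 4−3−0 = 1 → Ȟ^0 ≅ Z
degree 1: 7−3−3 = 1 → Ȟ^1 ≅ Z
degree 2: 3−0−3 = 0 → Ȟ^2 ≅ 0


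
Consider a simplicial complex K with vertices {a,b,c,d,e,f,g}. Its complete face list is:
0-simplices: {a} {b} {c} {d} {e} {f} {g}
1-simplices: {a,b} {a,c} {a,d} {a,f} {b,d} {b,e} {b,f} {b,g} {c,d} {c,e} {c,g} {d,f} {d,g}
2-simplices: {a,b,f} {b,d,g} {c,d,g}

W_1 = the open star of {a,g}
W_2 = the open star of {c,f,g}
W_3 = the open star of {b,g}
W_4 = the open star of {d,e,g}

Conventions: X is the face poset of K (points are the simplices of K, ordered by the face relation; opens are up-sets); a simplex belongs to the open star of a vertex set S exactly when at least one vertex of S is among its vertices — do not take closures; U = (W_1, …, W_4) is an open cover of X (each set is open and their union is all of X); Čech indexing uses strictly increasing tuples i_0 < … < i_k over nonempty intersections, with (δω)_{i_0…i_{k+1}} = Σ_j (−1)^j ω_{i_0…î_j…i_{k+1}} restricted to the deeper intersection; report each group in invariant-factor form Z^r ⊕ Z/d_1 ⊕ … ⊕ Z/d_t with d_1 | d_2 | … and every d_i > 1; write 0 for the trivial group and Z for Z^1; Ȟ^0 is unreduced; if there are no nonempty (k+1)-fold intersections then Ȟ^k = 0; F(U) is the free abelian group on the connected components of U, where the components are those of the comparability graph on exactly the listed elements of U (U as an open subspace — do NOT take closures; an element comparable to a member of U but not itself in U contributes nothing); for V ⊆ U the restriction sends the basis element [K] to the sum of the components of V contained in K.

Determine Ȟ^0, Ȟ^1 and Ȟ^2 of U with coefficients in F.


nonempty overlaps:
  W1={{a},{g},{a,b},{a,c},{a,d},{a,f},{b,g},{c,g},{d,g},{a,b,f},{b,d,g},{c,d,g}} W2={{c},{f},{g},{a,c},{a,f},{b,f},{b,g},{c,d},{c,e},{c,g},{d,f},{d,g},{a,b,f},{b,d,g},{c,d,g}} W3={{b},{g},{a,b},{b,d},{b,e},{b,f},{b,g},{c,g},{d,g},{a,b,f},{b,d,g},{c,d,g}} W4={{d},{e},{g},{a,d},{b,d},{b,e},{b,g},{c,d},{c,e},{c,g},{d,f},{d,g},{b,d,g},{c,d,g}}
  W12={{g},{a,c},{a,f},{b,g},{c,g},{d,g},{a,b,f},{b,d,g},{c,d,g}} W13={{g},{a,b},{b,g},{c,g},{d,g},{a,b,f},{b,d,g},{c,d,g}} W14={{g},{a,d},{b,g},{c,g},{d,g},{b,d,g},{c,d,g}} W23={{g},{b,f},{b,g},{c,g},{d,g},{a,b,f},{b,d,g},{c,d,g}} W24={{g},{b,g},{c,d},{c,e},{c,g},{d,f},{d,g},{b,d,g},{c,d,g}} W34={{g},{b,d},{b,e},{b,g},{c,g},{d,g},{b,d,g},{c,d,g}}
  W123={{g},{b,g},{c,g},{d,g},{a,b,f},{b,d,g},{c,d,g}} W124={{g},{b,g},{c,g},{d,g},{b,d,g},{c,d,g}} W134={{g},{b,g},{c,g},{d,g},{b,d,g},{c,d,g}} W234={{g},{b,g},{c,g},{d,g},{b,d,g},{c,d,g}}
  W1234={{g},{b,g},{c,g},{d,g},{b,d,g},{c,d,g}}
components per intersection:
  W1: {{a},{a,b},{a,c},{a,d},{a,f},{a,b,f}} {{g},{b,g},{c,g},{d,g},{b,d,g},{c,d,g}}
  W2: {{c},{g},{a,c},{b,g},{c,d},{c,e},{c,g},{d,g},{b,d,g},{c,d,g}} {{f},{a,f},{b,f},{d,f},{a,b,f}}
  W3: {{b},{g},{a,b},{b,d},{b,e},{b,f},{b,g},{c,g},{d,g},{a,b,f},{b,d,g},{c,d,g}}
  W4: {{d},{g},{a,d},{b,d},{b,g},{c,d},{c,g},{d,f},{d,g},{b,d,g},{c,d,g}} {{e},{b,e},{c,e}}
  W12: {{g},{b,g},{c,g},{d,g},{b,d,g},{c,d,g}} {{a,c}} {{a,f},{a,b,f}}
  W13: {{g},{b,g},{c,g},{d,g},{b,d,g},{c,d,g}} {{a,b},{a,b,f}}
  W14: {{g},{b,g},{c,g},{d,g},{b,d,g},{c,d,g}} {{a,d}}
  W23: {{g},{b,g},{c,g},{d,g},{b,d,g},{c,d,g}} {{b,f},{a,b,f}}
  W24: {{g},{b,g},{c,d},{c,g},{d,g},{b,d,g},{c,d,g}} {{c,e}} {{d,f}}
  W34: {{g},{b,d},{b,g},{c,g},{d,g},{b,d,g},{c,d,g}} {{b,e}}
  W123: {{g},{b,g},{c,g},{d,g},{b,d,g},{c,d,g}} {{a,b,f}}
  W124: {{g},{b,g},{c,g},{d,g},{b,d,g},{c,d,g}}
  W134: {{g},{b,g},{c,g},{d,g},{b,d,g},{c,d,g}}
  W234: {{g},{b,g},{c,g},{d,g},{b,d,g},{c,d,g}}
  W1234: {{g},{b,g},{c,g},{d,g},{b,d,g},{c,d,g}}
C dims 7,14,5,1; δ0: rk 6, SNF 1^6; δ1: rk 4, SNF 1^4; δ2: rk 1, SNF 1^1
degree 0: 7−6−0 = 1 → Ȟ^0 ≅ Z
degree 1: 14−4−6 = 4 → Ȟ^1 ≅ Z^4
degree 2: 5−1−4 = 0 → Ȟ^2 ≅ 0

Ȟ^0(U;F) ≅ Z; Ȟ^1(U;F) ≅ Z^4; Ȟ^2(U;F) ≅ 0
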